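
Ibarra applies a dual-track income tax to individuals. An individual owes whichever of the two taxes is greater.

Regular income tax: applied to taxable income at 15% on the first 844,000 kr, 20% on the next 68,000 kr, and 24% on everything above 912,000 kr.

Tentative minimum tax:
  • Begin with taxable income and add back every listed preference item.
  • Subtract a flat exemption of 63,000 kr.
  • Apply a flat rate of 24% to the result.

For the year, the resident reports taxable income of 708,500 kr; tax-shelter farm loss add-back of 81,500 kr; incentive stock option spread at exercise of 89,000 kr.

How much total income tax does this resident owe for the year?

195,840 kr

Tentative minimum tax:
  Adjusted income: 708,500 kr + 81,500 kr + 89,000 kr = 879,000 kr
  Less exemption 63,000 kr → base 816,000 kr
  816,000 kr × 24% = 195,840 kr

Regular income tax:
  708,500 kr × 15% = 106,275 kr

195,840 kr > 106,275 kr, so the tentative minimum tax is the binding amount.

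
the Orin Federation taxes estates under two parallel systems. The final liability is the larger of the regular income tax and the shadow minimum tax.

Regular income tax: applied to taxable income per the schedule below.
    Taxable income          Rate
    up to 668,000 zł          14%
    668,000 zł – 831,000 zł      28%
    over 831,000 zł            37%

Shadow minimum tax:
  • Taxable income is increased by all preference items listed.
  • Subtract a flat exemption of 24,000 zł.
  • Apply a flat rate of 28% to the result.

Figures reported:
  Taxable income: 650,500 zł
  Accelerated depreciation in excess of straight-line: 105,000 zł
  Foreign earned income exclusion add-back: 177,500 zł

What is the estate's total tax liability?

254,520 zł

Shadow minimum tax:
  Adjusted income: 650,500 zł + 105,000 zł + 177,500 zł = 933,000 zł
  Less exemption 24,000 zł → base 909,000 zł
  909,000 zł × 28% = 254,520 zł

Regular income tax:
  650,500 zł × 14% = 91,070 zł

254,520 zł > 91,070 zł, so the shadow minimum tax is the binding amount.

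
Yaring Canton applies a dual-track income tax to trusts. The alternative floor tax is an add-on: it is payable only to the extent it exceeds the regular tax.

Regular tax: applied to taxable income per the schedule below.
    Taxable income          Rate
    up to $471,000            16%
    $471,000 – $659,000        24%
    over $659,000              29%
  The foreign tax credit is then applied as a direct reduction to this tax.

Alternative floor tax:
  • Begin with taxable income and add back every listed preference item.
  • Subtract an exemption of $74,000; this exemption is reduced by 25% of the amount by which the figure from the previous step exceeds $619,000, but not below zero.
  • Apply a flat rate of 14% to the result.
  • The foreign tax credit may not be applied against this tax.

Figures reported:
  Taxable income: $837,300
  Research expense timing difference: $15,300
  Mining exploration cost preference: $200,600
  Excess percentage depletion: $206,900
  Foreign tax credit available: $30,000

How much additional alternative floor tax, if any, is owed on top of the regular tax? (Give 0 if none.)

Regular tax:
  $471,000 × 16% = $75,360
  $188,000 × 24% = $45,120
  $178,300 × 29% = $51,707
  → $172,187
  Less foreign tax credit $30,000 → $142,187

Alternative floor tax:
  Adjusted income: $837,300 + $15,300 + $200,600 + $206,900 = $1,260,100
  Exemption: 25% × ($1,260,100 − $619,000) = $160,275 ≥ $74,000, so the exemption is fully phased out
  Base: $1,260,100 − $0 = $1,260,100
  $1,260,100 × 14% = $176,414

Excess of alternative floor tax over regular tax: $176,414 − $142,187 = $34,227.

$34,227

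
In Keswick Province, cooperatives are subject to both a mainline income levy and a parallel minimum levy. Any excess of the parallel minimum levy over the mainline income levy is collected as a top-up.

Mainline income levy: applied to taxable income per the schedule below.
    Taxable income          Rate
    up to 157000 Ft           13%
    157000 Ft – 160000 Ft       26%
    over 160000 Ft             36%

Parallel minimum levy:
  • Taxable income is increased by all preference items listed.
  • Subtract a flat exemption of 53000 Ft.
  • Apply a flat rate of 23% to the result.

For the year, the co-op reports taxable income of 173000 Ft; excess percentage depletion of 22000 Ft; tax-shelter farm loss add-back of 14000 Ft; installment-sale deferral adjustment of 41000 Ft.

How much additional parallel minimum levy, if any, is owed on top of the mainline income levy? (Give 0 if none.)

19440 Ft

Mainline income levy:
  157000 Ft × 13% = 20410 Ft
  3000 Ft × 26% = 780 Ft
  13000 Ft × 36% = 4680 Ft
  → 25870 Ft

Parallel minimum levy:
  Adjusted income: 173000 Ft + 22000 Ft + 14000 Ft + 41000 Ft = 250000 Ft
  Less exemption 53000 Ft → base 197000 Ft
  197000 Ft × 23% = 45310 Ft

Excess of parallel minimum levy over mainline income levy: 45310 Ft − 25870 Ft = 19440 Ft.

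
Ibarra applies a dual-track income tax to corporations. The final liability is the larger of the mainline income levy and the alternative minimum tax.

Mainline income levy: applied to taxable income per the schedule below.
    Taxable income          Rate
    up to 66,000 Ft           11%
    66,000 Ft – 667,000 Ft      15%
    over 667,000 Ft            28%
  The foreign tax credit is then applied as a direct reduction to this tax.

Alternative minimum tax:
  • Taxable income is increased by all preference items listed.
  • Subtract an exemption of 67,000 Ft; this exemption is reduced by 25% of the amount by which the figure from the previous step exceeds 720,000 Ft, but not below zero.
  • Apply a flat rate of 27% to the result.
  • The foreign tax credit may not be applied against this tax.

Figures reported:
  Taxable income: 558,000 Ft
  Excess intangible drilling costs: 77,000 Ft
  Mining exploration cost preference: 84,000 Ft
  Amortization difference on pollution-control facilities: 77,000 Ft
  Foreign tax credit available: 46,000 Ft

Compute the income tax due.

Alternative minimum tax:
  Adjusted income: 558,000 Ft + 77,000 Ft + 84,000 Ft + 77,000 Ft = 796,000 Ft
  Exemption: 67,000 Ft − 25% × (796,000 Ft − 720,000 Ft) = 67,000 Ft − 19,000 Ft = 48,000 Ft
  Base: 796,000 Ft − 48,000 Ft = 748,000 Ft
  748,000 Ft × 27% = 201,960 Ft

Mainline income levy:
  66,000 Ft × 11% = 7,260 Ft
  492,000 Ft × 15% = 73,800 Ft
  → 81,060 Ft
  Less foreign tax credit 46,000 Ft → 35,060 Ft

201,960 Ft > 35,060 Ft, so the alternative minimum tax is the binding amount.

201,960 Ft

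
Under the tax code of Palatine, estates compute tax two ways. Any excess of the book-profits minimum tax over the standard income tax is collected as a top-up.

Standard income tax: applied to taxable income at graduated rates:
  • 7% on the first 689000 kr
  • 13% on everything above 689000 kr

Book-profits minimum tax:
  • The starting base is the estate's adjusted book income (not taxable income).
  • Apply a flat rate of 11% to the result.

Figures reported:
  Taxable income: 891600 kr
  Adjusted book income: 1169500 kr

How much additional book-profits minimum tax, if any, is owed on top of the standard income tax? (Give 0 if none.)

54077 kr

Standard income tax:
  689000 kr × 7% = 48230 kr
  202600 kr × 13% = 26338 kr
  → 74568 kr

Book-profits minimum tax:
  Base (adjusted book income): 1169500 kr
  1169500 kr × 11% = 128645 kr

Excess of book-profits minimum tax over standard income tax: 128645 kr − 74568 kr = 54077 kr.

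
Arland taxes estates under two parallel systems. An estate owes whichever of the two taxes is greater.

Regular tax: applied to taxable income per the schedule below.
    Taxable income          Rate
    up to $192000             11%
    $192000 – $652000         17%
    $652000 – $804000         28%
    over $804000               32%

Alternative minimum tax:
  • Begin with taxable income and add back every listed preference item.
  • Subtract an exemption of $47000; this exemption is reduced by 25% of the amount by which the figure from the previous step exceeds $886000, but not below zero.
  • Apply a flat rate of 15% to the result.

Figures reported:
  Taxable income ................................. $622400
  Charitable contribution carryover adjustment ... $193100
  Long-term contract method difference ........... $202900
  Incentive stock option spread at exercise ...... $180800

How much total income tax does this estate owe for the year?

Regular tax:
  $192000 × 11% = $21120
  $430400 × 17% = $73168
  → $94288

Alternative minimum tax:
  Adjusted income: $622400 + $193100 + $202900 + $180800 = $1199200
  Exemption: 25% × ($1199200 − $886000) = $78300 ≥ $47000, so the exemption is fully phased out
  Base: $1199200 − $0 = $1199200
  $1199200 × 15% = $179880

$179880 > $94288, so the alternative minimum tax is the binding amount.

$179880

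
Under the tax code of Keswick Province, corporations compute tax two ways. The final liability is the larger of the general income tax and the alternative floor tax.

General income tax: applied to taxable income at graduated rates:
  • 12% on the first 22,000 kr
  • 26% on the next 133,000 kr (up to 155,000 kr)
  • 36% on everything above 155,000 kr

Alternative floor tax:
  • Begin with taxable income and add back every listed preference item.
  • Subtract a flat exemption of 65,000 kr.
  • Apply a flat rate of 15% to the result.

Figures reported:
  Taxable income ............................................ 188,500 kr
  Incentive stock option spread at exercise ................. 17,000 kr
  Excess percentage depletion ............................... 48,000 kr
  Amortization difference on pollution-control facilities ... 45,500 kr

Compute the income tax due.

49,280 kr

General income tax:
  22,000 kr × 12% = 2,640 kr
  133,000 kr × 26% = 34,580 kr
  33,500 kr × 36% = 12,060 kr
  → 49,280 kr

Alternative floor tax:
  Adjusted income: 188,500 kr + 17,000 kr + 48,000 kr + 45,500 kr = 299,000 kr
  Less exemption 65,000 kr → base 234,000 kr
  234,000 kr × 15% = 35,100 kr

49,280 kr > 35,100 kr, so the general income tax governs.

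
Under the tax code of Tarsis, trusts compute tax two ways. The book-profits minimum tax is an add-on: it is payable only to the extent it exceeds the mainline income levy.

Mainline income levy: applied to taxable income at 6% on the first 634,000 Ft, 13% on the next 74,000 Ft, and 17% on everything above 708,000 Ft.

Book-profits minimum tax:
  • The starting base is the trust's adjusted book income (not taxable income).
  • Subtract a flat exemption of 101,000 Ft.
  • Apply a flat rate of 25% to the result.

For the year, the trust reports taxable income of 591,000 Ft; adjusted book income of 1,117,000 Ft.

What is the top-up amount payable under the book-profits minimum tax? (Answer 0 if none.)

218,540 Ft

Book-profits minimum tax:
  Base (adjusted book income): 1,117,000 Ft
  Less exemption 101,000 Ft → base 1,016,000 Ft
  1,016,000 Ft × 25% = 254,000 Ft

Mainline income levy:
  591,000 Ft × 6% = 35,460 Ft

Excess of book-profits minimum tax over mainline income levy: 254,000 Ft − 35,460 Ft = 218,540 Ft.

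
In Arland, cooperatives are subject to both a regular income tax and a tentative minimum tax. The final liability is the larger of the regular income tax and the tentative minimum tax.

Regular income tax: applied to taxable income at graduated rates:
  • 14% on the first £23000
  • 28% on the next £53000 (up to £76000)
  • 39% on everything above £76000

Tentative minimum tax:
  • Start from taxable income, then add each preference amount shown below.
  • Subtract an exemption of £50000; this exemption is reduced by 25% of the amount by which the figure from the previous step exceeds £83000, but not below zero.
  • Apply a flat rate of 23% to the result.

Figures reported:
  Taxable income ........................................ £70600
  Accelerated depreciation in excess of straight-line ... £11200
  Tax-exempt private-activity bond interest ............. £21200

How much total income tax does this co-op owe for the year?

£16548

Regular income tax:
  £23000 × 14% = £3220
  £47600 × 28% = £13328
  → £16548

Tentative minimum tax:
  Adjusted income: £70600 + £11200 + £21200 = £103000
  Exemption: £50000 − 25% × (£103000 − £83000) = £50000 − £5000 = £45000
  Base: £103000 − £45000 = £58000
  £58000 × 23% = £13340

£16548 > £13340, so the regular income tax governs.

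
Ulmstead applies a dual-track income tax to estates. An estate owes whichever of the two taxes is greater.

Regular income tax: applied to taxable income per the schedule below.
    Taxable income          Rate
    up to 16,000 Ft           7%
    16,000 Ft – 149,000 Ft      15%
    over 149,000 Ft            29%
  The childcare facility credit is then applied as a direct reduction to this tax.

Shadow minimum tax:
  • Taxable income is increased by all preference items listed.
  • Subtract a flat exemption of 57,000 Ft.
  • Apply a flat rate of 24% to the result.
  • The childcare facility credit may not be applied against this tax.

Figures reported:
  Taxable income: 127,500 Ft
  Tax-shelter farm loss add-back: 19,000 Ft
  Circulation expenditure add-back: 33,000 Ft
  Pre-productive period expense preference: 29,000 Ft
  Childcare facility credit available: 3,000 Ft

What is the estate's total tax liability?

Shadow minimum tax:
  Adjusted income: 127,500 Ft + 19,000 Ft + 33,000 Ft + 29,000 Ft = 208,500 Ft
  Less exemption 57,000 Ft → base 151,500 Ft
  151,500 Ft × 24% = 36,360 Ft

Regular income tax:
  16,000 Ft × 7% = 1,120 Ft
  111,500 Ft × 15% = 16,725 Ft
  → 17,845 Ft
  Less childcare facility credit 3,000 Ft → 14,845 Ft

36,360 Ft > 14,845 Ft, so the shadow minimum tax is the binding amount.

36,360 Ft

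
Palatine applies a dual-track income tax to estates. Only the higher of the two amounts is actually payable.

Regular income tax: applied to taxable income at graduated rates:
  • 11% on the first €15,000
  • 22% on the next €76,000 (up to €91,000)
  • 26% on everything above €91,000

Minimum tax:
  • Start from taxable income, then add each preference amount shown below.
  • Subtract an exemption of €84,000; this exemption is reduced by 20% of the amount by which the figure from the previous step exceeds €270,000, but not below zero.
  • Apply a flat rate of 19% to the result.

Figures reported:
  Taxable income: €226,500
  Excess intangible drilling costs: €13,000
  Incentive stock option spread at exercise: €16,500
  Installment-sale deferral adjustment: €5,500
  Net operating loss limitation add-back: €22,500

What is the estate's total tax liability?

Minimum tax:
  Adjusted income: €226,500 + €13,000 + €16,500 + €5,500 + €22,500 = €284,000
  Exemption: €84,000 − 20% × (€284,000 − €270,000) = €84,000 − €2,800 = €81,200
  Base: €284,000 − €81,200 = €202,800
  €202,800 × 19% = €38,532

Regular income tax:
  €15,000 × 11% = €1,650
  €76,000 × 22% = €16,720
  €135,500 × 26% = €35,230
  → €53,600

€53,600 > €38,532, so the regular income tax governs.

€53,600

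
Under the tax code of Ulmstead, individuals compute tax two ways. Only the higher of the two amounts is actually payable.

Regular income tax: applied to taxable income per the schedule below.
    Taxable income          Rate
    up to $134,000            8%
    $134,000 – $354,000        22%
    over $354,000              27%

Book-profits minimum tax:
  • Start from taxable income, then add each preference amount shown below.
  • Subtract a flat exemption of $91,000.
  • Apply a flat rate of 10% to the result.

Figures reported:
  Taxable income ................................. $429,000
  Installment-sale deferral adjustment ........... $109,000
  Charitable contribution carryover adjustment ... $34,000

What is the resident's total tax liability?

Regular income tax:
  $134,000 × 8% = $10,720
  $220,000 × 22% = $48,400
  $75,000 × 27% = $20,250
  → $79,370

Book-profits minimum tax:
  Adjusted income: $429,000 + $109,000 + $34,000 = $572,000
  Less exemption $91,000 → base $481,000
  $481,000 × 10% = $48,100

$79,370 > $48,100, so the regular income tax governs.

$79,370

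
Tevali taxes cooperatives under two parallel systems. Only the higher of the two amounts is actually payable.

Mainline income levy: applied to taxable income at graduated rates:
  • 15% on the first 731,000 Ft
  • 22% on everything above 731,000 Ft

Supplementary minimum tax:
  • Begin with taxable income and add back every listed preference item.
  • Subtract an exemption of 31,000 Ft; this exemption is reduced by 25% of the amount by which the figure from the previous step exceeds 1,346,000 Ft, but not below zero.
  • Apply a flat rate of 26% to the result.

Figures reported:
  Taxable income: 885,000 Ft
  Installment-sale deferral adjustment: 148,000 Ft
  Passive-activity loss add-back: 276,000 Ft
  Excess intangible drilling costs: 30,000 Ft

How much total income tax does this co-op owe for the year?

340,080 Ft

Supplementary minimum tax:
  Adjusted income: 885,000 Ft + 148,000 Ft + 276,000 Ft + 30,000 Ft = 1,339,000 Ft
  Exemption: 1,339,000 Ft ≤ 1,346,000 Ft, so full 31,000 Ft applies
  Base: 1,339,000 Ft − 31,000 Ft = 1,308,000 Ft
  1,308,000 Ft × 26% = 340,080 Ft

Mainline income levy:
  731,000 Ft × 15% = 109,650 Ft
  154,000 Ft × 22% = 33,880 Ft
  → 143,530 Ft

340,080 Ft > 143,530 Ft, so the supplementary minimum tax is the binding amount.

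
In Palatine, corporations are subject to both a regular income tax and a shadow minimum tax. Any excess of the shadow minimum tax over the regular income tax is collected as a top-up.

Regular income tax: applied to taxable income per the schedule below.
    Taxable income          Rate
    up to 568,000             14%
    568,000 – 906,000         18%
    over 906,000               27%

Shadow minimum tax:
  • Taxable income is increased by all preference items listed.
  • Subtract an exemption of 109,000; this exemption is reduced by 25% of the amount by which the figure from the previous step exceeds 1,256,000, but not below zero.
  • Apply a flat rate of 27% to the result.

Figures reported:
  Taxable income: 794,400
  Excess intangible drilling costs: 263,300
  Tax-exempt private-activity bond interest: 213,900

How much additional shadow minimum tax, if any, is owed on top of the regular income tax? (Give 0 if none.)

194,683

Regular income tax:
  568,000 × 14% = 79,520
  226,400 × 18% = 40,752
  → 120,272

Shadow minimum tax:
  Adjusted income: 794,400 + 263,300 + 213,900 = 1,271,600
  Exemption: 109,000 − 25% × (1,271,600 − 1,256,000) = 109,000 − 3,900 = 105,100
  Base: 1,271,600 − 105,100 = 1,166,500
  1,166,500 × 27% = 314,955

Excess of shadow minimum tax over regular income tax: 314,955 − 120,272 = 194,683.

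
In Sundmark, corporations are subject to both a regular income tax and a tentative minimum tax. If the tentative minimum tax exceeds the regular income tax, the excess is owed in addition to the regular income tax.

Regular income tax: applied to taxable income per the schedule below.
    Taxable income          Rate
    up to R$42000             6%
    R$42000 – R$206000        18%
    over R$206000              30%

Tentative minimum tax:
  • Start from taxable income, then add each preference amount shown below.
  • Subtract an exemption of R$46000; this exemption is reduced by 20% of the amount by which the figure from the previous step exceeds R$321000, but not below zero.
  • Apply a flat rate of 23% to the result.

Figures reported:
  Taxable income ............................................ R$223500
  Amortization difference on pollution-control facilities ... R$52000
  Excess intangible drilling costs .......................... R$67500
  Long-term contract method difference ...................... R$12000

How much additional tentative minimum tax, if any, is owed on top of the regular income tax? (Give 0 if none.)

R$35344

Regular income tax:
  R$42000 × 6% = R$2520
  R$164000 × 18% = R$29520
  R$17500 × 30% = R$5250
  → R$37290

Tentative minimum tax:
  Adjusted income: R$223500 + R$52000 + R$67500 + R$12000 = R$355000
  Exemption: R$46000 − 20% × (R$355000 − R$321000) = R$46000 − R$6800 = R$39200
  Base: R$355000 − R$39200 = R$315800
  R$315800 × 23% = R$72634

Excess of tentative minimum tax over regular income tax: R$72634 − R$37290 = R$35344.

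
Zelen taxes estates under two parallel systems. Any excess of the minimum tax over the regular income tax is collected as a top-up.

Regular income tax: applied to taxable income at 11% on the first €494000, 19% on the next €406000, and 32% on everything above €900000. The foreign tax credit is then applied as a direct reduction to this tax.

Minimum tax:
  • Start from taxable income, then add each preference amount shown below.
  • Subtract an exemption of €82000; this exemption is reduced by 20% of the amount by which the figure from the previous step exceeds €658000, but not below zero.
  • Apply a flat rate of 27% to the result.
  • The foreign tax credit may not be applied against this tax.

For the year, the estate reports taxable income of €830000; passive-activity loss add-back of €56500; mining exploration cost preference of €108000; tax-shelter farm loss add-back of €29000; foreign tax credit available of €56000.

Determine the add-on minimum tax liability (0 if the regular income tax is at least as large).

€211762

Regular income tax:
  €494000 × 11% = €54340
  €336000 × 19% = €63840
  → €118180
  Less foreign tax credit €56000 → €62180

Minimum tax:
  Adjusted income: €830000 + €56500 + €108000 + €29000 = €1023500
  Exemption: €82000 − 20% × (€1023500 − €658000) = €82000 − €73100 = €8900
  Base: €1023500 − €8900 = €1014600
  €1014600 × 27% = €273942

Excess of minimum tax over regular income tax: €273942 − €62180 = €211762.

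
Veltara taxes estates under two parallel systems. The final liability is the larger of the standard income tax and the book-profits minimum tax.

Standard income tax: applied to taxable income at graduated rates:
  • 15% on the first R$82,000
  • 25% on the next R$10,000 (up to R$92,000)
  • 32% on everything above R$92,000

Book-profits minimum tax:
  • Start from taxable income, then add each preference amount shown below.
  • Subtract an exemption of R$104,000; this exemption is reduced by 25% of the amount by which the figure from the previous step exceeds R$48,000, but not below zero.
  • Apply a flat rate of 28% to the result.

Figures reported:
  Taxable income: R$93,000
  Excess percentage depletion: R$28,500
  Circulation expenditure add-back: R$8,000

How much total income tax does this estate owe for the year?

R$15,120

Book-profits minimum tax:
  Adjusted income: R$93,000 + R$28,500 + R$8,000 = R$129,500
  Exemption: R$104,000 − 25% × (R$129,500 − R$48,000) = R$104,000 − R$20,375 = R$83,625
  Base: R$129,500 − R$83,625 = R$45,875
  R$45,875 × 28% = R$12,845

Standard income tax:
  R$82,000 × 15% = R$12,300
  R$10,000 × 25% = R$2,500
  R$1,000 × 32% = R$320
  → R$15,120

R$15,120 > R$12,845, so the standard income tax governs.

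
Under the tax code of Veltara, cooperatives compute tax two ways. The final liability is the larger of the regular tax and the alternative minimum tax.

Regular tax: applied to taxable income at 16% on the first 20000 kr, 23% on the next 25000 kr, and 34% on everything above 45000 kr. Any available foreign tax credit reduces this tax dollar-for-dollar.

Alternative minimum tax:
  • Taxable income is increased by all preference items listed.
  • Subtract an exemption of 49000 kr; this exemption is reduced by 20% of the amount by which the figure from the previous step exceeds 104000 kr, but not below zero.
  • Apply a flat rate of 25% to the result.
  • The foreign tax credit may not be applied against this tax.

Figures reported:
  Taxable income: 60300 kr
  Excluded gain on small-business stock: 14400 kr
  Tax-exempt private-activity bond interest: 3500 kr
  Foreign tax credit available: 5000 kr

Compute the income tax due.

9152 kr

Regular tax:
  20000 kr × 16% = 3200 kr
  25000 kr × 23% = 5750 kr
  15300 kr × 34% = 5202 kr
  → 14152 kr
  Less foreign tax credit 5000 kr → 9152 kr

Alternative minimum tax:
  Adjusted income: 60300 kr + 14400 kr + 3500 kr = 78200 kr
  Exemption: 78200 kr ≤ 104000 kr, so full 49000 kr applies
  Base: 78200 kr − 49000 kr = 29200 kr
  29200 kr × 25% = 7300 kr

9152 kr > 7300 kr, so the regular tax governs.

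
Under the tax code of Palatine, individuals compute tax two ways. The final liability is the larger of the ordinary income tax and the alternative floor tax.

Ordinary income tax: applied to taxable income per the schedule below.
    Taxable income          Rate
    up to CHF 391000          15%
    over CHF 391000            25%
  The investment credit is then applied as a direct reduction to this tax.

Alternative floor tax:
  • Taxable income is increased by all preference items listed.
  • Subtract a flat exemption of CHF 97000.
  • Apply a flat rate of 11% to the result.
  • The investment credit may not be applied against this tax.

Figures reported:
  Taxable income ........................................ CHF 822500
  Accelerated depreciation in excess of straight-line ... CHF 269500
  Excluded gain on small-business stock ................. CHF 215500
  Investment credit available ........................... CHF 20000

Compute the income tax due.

Ordinary income tax:
  CHF 391000 × 15% = CHF 58650
  CHF 431500 × 25% = CHF 107875
  → CHF 166525
  Less investment credit CHF 20000 → CHF 146525

Alternative floor tax:
  Adjusted income: CHF 822500 + CHF 269500 + CHF 215500 = CHF 1307500
  Less exemption CHF 97000 → base CHF 1210500
  CHF 1210500 × 11% = CHF 133155

CHF 146525 > CHF 133155, so the ordinary income tax governs.

CHF 146525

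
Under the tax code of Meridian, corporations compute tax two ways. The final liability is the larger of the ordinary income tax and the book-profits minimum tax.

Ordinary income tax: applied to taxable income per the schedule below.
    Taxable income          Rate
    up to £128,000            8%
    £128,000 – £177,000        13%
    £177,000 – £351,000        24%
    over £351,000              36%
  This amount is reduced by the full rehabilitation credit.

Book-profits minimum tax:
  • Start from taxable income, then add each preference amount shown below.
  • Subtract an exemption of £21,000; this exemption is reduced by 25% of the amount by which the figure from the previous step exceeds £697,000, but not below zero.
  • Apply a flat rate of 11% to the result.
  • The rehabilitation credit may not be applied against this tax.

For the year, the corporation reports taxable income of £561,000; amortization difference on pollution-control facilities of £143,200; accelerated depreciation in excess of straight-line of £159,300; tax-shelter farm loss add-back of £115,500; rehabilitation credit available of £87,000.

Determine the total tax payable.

£107,690

Book-profits minimum tax:
  Adjusted income: £561,000 + £143,200 + £159,300 + £115,500 = £979,000
  Exemption: 25% × (£979,000 − £697,000) = £70,500 ≥ £21,000, so the exemption is fully phased out
  Base: £979,000 − £0 = £979,000
  £979,000 × 11% = £107,690

Ordinary income tax:
  £128,000 × 8% = £10,240
  £49,000 × 13% = £6,370
  £174,000 × 24% = £41,760
  £210,000 × 36% = £75,600
  → £133,970
  Less rehabilitation credit £87,000 → £46,970

£107,690 > £46,970, so the book-profits minimum tax is the binding amount.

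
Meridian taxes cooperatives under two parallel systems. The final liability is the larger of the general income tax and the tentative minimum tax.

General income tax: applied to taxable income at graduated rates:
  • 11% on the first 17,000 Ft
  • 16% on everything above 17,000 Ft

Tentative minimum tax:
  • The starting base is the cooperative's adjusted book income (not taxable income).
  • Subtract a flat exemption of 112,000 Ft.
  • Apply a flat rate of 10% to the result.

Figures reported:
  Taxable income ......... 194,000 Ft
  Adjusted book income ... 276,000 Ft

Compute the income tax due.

30,190 Ft

General income tax:
  17,000 Ft × 11% = 1,870 Ft
  177,000 Ft × 16% = 28,320 Ft
  → 30,190 Ft

Tentative minimum tax:
  Base (adjusted book income): 276,000 Ft
  Less exemption 112,000 Ft → base 164,000 Ft
  164,000 Ft × 10% = 16,400 Ft

30,190 Ft > 16,400 Ft, so the general income tax governs.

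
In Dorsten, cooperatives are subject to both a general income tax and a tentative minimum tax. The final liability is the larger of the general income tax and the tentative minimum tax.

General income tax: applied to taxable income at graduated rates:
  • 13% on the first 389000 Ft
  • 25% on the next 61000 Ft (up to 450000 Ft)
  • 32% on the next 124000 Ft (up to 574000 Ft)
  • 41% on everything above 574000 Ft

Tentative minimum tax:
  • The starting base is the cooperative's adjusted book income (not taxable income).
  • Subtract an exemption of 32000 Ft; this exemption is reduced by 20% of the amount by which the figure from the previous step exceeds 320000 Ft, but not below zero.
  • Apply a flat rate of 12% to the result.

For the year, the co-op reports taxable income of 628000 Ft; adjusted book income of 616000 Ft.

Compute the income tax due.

General income tax:
  389000 Ft × 13% = 50570 Ft
  61000 Ft × 25% = 15250 Ft
  124000 Ft × 32% = 39680 Ft
  54000 Ft × 41% = 22140 Ft
  → 127640 Ft

Tentative minimum tax:
  Base (adjusted book income): 616000 Ft
  Exemption: 20% × (616000 Ft − 320000 Ft) = 59200 Ft ≥ 32000 Ft, so the exemption is fully phased out
  Base: 616000 Ft − 0 Ft = 616000 Ft
  616000 Ft × 12% = 73920 Ft

127640 Ft > 73920 Ft, so the general income tax governs.

127640 Ft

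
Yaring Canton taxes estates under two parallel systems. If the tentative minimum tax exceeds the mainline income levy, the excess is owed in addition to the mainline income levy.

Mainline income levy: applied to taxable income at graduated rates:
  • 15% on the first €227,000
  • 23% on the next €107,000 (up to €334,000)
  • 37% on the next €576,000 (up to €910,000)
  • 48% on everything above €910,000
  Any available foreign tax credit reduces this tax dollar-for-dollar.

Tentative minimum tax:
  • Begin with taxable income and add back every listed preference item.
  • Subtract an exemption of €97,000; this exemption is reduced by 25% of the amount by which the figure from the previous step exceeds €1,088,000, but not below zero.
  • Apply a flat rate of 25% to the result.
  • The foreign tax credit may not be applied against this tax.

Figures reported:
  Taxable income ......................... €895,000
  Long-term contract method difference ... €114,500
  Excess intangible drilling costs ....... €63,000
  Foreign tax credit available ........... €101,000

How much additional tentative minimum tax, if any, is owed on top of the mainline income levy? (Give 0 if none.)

Tentative minimum tax:
  Adjusted income: €895,000 + €114,500 + €63,000 = €1,072,500
  Exemption: €1,072,500 ≤ €1,088,000, so full €97,000 applies
  Base: €1,072,500 − €97,000 = €975,500
  €975,500 × 25% = €243,875

Mainline income levy:
  €227,000 × 15% = €34,050
  €107,000 × 23% = €24,610
  €561,000 × 37% = €207,570
  → €266,230
  Less foreign tax credit €101,000 → €165,230

Excess of tentative minimum tax over mainline income levy: €243,875 − €165,230 = €78,645.

€78,645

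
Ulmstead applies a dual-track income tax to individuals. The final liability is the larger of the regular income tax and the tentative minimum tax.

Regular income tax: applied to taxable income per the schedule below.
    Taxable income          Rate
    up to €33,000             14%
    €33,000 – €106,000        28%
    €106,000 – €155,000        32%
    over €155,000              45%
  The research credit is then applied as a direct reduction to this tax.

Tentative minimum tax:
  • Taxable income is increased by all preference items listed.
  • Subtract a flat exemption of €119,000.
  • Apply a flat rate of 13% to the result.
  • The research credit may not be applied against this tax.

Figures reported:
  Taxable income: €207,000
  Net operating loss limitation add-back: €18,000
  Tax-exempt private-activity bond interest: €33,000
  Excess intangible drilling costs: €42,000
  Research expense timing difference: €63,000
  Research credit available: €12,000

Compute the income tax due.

€52,140

Regular income tax:
  €33,000 × 14% = €4,620
  €73,000 × 28% = €20,440
  €49,000 × 32% = €15,680
  €52,000 × 45% = €23,400
  → €64,140
  Less research credit €12,000 → €52,140

Tentative minimum tax:
  Adjusted income: €207,000 + €18,000 + €33,000 + €42,000 + €63,000 = €363,000
  Less exemption €119,000 → base €244,000
  €244,000 × 13% = €31,720

€52,140 > €31,720, so the regular income tax governs.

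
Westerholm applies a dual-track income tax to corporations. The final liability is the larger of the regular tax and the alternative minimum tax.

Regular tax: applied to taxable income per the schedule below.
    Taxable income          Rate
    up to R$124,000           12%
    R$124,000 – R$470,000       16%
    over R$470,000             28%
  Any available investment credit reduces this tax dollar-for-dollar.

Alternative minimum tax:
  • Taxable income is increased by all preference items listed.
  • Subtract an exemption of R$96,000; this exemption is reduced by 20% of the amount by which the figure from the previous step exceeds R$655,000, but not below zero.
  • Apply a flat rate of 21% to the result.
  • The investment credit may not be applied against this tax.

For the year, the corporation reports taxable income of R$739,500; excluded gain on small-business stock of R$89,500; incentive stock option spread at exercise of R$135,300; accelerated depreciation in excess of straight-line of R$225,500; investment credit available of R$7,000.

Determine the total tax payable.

Alternative minimum tax:
  Adjusted income: R$739,500 + R$89,500 + R$135,300 + R$225,500 = R$1,189,800
  Exemption: 20% × (R$1,189,800 − R$655,000) = R$106,960 ≥ R$96,000, so the exemption is fully phased out
  Base: R$1,189,800 − R$0 = R$1,189,800
  R$1,189,800 × 21% = R$249,858

Regular tax:
  R$124,000 × 12% = R$14,880
  R$346,000 × 16% = R$55,360
  R$269,500 × 28% = R$75,460
  → R$145,700
  Less investment credit R$7,000 → R$138,700

R$249,858 > R$138,700, so the alternative minimum tax is the binding amount.

R$249,858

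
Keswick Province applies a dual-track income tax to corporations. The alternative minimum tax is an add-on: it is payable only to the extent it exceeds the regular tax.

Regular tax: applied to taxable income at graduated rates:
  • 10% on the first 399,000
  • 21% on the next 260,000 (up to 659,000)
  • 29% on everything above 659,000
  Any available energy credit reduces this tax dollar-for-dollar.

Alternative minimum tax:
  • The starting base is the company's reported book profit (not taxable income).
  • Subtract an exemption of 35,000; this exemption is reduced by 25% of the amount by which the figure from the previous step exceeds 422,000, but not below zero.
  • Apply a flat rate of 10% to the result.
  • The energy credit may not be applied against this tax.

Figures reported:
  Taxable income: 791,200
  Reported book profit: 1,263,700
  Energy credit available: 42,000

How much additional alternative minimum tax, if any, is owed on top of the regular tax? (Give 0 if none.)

Alternative minimum tax:
  Base (reported book profit): 1,263,700
  Exemption: 25% × (1,263,700 − 422,000) = 210,425 ≥ 35,000, so the exemption is fully phased out
  Base: 1,263,700 − 0 = 1,263,700
  1,263,700 × 10% = 126,370

Regular tax:
  399,000 × 10% = 39,900
  260,000 × 21% = 54,600
  132,200 × 29% = 38,338
  → 132,838
  Less energy credit 42,000 → 90,838

Excess of alternative minimum tax over regular tax: 126,370 − 90,838 = 35,532.

35,532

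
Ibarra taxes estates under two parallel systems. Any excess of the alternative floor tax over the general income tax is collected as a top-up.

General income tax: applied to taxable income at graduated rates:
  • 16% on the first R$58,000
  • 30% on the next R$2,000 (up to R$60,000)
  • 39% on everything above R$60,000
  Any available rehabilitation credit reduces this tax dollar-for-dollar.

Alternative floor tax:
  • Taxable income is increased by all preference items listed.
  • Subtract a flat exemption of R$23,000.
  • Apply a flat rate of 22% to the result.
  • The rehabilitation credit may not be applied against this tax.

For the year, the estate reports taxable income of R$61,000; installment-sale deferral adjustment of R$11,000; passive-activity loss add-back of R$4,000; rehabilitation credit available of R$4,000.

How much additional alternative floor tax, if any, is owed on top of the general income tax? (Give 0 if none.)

Alternative floor tax:
  Adjusted income: R$61,000 + R$11,000 + R$4,000 = R$76,000
  Less exemption R$23,000 → base R$53,000
  R$53,000 × 22% = R$11,660

General income tax:
  R$58,000 × 16% = R$9,280
  R$2,000 × 30% = R$600
  R$1,000 × 39% = R$390
  → R$10,270
  Less rehabilitation credit R$4,000 → R$6,270

Excess of alternative floor tax over general income tax: R$11,660 − R$6,270 = R$5,390.

R$5,390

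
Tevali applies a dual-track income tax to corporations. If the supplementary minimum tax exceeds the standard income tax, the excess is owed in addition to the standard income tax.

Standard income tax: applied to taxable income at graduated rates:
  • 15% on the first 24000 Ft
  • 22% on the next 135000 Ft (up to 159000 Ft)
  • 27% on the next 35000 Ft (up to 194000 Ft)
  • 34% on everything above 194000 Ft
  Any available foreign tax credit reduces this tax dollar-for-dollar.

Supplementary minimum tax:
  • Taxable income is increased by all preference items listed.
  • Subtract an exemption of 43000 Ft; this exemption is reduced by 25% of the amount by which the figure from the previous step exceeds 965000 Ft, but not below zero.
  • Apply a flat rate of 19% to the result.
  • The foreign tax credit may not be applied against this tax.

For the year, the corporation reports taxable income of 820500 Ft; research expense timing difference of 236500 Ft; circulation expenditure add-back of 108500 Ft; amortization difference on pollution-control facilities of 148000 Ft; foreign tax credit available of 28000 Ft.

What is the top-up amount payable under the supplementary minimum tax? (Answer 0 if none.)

21805 Ft

Standard income tax:
  24000 Ft × 15% = 3600 Ft
  135000 Ft × 22% = 29700 Ft
  35000 Ft × 27% = 9450 Ft
  626500 Ft × 34% = 213010 Ft
  → 255760 Ft
  Less foreign tax credit 28000 Ft → 227760 Ft

Supplementary minimum tax:
  Adjusted income: 820500 Ft + 236500 Ft + 108500 Ft + 148000 Ft = 1313500 Ft
  Exemption: 25% × (1313500 Ft − 965000 Ft) = 87125 Ft ≥ 43000 Ft, so the exemption is fully phased out
  Base: 1313500 Ft − 0 Ft = 1313500 Ft
  1313500 Ft × 19% = 249565 Ft

Excess of supplementary minimum tax over standard income tax: 249565 Ft − 227760 Ft = 21805 Ft.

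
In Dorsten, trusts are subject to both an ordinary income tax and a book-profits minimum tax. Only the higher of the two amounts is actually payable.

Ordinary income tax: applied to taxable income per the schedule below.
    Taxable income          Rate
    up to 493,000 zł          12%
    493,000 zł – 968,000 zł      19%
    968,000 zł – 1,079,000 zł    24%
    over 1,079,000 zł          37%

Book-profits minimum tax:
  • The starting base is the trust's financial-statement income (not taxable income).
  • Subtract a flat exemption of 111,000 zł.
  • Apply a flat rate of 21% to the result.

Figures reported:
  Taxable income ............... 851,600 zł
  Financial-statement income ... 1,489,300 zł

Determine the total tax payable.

Ordinary income tax:
  493,000 zł × 12% = 59,160 zł
  358,600 zł × 19% = 68,134 zł
  → 127,294 zł

Book-profits minimum tax:
  Base (financial-statement income): 1,489,300 zł
  Less exemption 111,000 zł → base 1,378,300 zł
  1,378,300 zł × 21% = 289,443 zł

289,443 zł > 127,294 zł, so the book-profits minimum tax is the binding amount.

289,443 zł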